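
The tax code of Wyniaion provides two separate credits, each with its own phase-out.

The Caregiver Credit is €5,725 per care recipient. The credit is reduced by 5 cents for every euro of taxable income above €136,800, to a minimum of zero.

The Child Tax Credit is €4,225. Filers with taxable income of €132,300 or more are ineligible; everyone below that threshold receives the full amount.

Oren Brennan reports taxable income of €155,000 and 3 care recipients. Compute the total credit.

Caregiver Credit: base = 3 × €5,725 = €17,175. 5% of the €18,200 excess over €136,800 is €910; credit = €17,175 − €910 = €16,265.
Child Tax Credit: €155,000 meets or exceeds the €132,300 cutoff, so the credit is €0.
Total: €16,265 + €0 = €16,265.

€16,265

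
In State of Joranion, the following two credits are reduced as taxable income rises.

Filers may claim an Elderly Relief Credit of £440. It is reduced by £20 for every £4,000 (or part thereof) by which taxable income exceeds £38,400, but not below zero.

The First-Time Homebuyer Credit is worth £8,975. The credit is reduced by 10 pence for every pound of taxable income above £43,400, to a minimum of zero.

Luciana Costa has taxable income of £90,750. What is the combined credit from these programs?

£4,400

Elderly Relief Credit: income exceeds £38,400 by £52,350, which is 14 full-or-partial £4,000 increments; reduction = 14 × £20 = £280, leaving £160.
First-Time Homebuyer Credit: 10% of the £47,350 excess over £43,400 is £4,735; credit = £8,975 − £4,735 = £4,240.
Total: £160 + £4,240 = £4,400.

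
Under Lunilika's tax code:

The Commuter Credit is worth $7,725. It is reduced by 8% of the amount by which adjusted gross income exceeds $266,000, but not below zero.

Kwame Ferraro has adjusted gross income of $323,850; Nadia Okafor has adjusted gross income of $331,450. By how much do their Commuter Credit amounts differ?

Kwame ($323,850): Commuter Credit: 8% of the $57,850 excess over $266,000 is $4,628; credit = $7,725 − $4,628 = $3,097.
Nadia ($331,450): Commuter Credit: 8% of the $65,450 excess over $266,000 is $5,236; credit = $7,725 − $5,236 = $2,489.
Difference: |$3,097 − $2,489| = $608.

$608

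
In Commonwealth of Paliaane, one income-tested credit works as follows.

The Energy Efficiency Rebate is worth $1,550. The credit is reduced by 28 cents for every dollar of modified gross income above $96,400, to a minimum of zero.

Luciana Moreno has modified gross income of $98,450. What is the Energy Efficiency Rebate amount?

Energy Efficiency Rebate: 28% of the $2,050 excess over $96,400 is $574; credit = $1,550 − $574 = $976.

$976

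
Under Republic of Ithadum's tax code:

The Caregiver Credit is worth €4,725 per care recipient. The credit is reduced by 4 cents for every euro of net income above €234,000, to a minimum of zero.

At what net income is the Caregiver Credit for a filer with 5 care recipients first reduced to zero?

Full credit = 5 × €4,725 = €23,625.
The credit falls by 4% of each euro above €234,000, so it reaches zero when the excess is €23,625 / 4% = €590,625: income = €234,000 + €590,625 = €824,625.

€824,625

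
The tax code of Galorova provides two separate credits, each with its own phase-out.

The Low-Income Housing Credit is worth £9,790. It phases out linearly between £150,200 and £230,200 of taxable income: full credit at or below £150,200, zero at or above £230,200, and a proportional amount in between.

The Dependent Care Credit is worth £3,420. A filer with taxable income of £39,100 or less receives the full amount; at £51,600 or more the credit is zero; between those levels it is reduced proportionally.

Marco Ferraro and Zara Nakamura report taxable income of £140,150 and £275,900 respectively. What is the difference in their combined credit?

Marco (£140,150): Low-Income Housing Credit: £140,150 is at or below the £150,200 threshold, so the full £9,790 applies. Dependent Care Credit: £140,150 is at or above £51,600, so the credit is £0. total £9,790 + £0 = £9,790
Zara (£275,900): Low-Income Housing Credit: £275,900 is at or above £230,200, so the credit is £0. Dependent Care Credit: £275,900 is at or above £51,600, so the credit is £0. total £0 + £0 = £0
Difference: |£9,790 − £0| = £9,790.

£9,790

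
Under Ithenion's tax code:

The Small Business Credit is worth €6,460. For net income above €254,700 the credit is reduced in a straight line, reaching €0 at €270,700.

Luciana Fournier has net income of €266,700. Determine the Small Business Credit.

€1,615

Small Business Credit: €266,700 is €12,000 into a €16,000 phase-out range, leaving 4,000/16,000 of the credit: €6,460 × 4,000/16,000 = €1,615.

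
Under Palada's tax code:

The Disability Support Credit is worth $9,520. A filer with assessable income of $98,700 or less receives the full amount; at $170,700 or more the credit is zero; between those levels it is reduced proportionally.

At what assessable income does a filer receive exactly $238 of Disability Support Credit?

$238 is 238/9,520 of the full $9,520, so 9,282/9,520 of the $72,000 range has been used: income = $98,700 + $72,000 × 9,282/9,520 = $168,900.

$168,900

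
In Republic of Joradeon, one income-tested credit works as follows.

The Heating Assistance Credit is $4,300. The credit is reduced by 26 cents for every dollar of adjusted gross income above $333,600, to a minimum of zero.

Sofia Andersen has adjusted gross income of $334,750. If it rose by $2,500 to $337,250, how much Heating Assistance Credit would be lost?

$650

At $334,750 — 26% of the $1,150 excess over $333,600 is $299; credit = $4,300 − $299 = $4,001.
At $337,250 — 26% of the $3,650 excess over $333,600 is $949; credit = $4,300 − $949 = $3,351.
Lost: $4,001 − $3,351 = $650.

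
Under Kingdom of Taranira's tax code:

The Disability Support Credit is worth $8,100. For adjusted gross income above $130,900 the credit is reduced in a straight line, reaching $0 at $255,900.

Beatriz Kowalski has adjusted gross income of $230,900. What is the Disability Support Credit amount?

$1,620

Disability Support Credit: $230,900 is $100,000 into a $125,000 phase-out range, leaving 25,000/125,000 of the credit: $8,100 × 25,000/125,000 = $1,620.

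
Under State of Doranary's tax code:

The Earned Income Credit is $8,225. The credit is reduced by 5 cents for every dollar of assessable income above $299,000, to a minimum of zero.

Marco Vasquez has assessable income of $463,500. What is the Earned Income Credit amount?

$0

Earned Income Credit: 5% of the $164,500 excess over $299,000 is $8,225 ≥ base, so the credit is $0.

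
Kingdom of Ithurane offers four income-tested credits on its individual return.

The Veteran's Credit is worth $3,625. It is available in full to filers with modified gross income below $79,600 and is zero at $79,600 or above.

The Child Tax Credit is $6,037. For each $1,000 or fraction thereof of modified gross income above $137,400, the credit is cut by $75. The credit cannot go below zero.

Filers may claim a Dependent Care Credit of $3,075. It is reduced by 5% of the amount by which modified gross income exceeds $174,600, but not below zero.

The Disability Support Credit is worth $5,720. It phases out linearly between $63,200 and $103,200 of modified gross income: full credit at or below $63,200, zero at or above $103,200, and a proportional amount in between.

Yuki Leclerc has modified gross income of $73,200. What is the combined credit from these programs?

$17,027

Veteran's Credit: $73,200 is below the $79,600 cutoff, so the full $3,625 applies.
Child Tax Credit: $73,200 is at or below the $137,400 threshold, so the full $6,037 applies.
Dependent Care Credit: $73,200 is at or below the $174,600 threshold, so the full $3,075 applies.
Disability Support Credit: $73,200 is $10,000 into a $40,000 phase-out range, leaving 30,000/40,000 of the credit: $5,720 × 30,000/40,000 = $4,290.
Total: $3,625 + $6,037 + $3,075 + $4,290 = $17,027.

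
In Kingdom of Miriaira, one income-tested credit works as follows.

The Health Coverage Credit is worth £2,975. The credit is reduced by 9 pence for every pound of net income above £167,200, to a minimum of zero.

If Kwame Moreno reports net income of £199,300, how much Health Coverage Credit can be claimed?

£86

Health Coverage Credit: 9% of the £32,100 excess over £167,200 is £2,889; credit = £2,975 − £2,889 = £86.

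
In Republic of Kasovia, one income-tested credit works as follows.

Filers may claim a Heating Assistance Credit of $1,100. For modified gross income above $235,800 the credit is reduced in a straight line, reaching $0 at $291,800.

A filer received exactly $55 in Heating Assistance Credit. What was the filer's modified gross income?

$55 is 55/1,100 of the full $1,100, so 1,045/1,100 of the $56,000 range has been used: income = $235,800 + $56,000 × 1,045/1,100 = $289,000.

$289,000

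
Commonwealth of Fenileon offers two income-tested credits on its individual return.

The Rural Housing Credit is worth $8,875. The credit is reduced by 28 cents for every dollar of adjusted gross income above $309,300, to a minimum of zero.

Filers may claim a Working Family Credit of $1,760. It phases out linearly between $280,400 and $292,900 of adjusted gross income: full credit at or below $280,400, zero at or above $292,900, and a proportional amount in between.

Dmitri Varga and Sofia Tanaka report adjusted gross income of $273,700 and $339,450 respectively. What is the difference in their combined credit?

Dmitri ($273,700): Rural Housing Credit: $273,700 is at or below the $309,300 threshold, so the full $8,875 applies. Working Family Credit: $273,700 is at or below the $280,400 threshold, so the full $1,760 applies. total $8,875 + $1,760 = $10,635
Sofia ($339,450): Rural Housing Credit: 28% of the $30,150 excess over $309,300 is $8,442; credit = $8,875 − $8,442 = $433. Working Family Credit: $339,450 is at or above $292,900, so the credit is $0. total $433 + $0 = $433
Difference: |$10,635 − $433| = $10,202.

$10,202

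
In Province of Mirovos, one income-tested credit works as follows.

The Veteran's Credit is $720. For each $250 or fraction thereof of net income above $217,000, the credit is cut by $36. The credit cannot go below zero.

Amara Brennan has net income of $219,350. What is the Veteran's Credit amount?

$360

Veteran's Credit: income exceeds $217,000 by $2,350, which is 10 full-or-partial $250 increments; reduction = 10 × $36 = $360, leaving $360.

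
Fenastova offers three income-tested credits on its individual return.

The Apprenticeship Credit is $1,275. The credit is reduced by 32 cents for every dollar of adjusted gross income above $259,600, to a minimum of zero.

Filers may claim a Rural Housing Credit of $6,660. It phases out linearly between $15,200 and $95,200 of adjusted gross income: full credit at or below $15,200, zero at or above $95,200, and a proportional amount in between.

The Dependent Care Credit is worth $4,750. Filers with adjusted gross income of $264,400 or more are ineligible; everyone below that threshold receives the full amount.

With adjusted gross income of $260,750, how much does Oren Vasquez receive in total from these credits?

$5,657

Apprenticeship Credit: 32% of the $1,150 excess over $259,600 is $368; credit = $1,275 − $368 = $907.
Rural Housing Credit: $260,750 is at or above $95,200, so the credit is $0.
Dependent Care Credit: $260,750 is below the $264,400 cutoff, so the full $4,750 applies.
Total: $907 + $0 + $4,750 = $5,657.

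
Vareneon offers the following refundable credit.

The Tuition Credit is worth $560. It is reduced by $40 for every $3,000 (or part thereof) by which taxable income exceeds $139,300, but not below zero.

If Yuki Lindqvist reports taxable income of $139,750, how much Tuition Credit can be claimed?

$520

Tuition Credit: income exceeds $139,300 by $450, which is 1 full-or-partial $3,000 increment; reduction = 1 × $40 = $40, leaving $520.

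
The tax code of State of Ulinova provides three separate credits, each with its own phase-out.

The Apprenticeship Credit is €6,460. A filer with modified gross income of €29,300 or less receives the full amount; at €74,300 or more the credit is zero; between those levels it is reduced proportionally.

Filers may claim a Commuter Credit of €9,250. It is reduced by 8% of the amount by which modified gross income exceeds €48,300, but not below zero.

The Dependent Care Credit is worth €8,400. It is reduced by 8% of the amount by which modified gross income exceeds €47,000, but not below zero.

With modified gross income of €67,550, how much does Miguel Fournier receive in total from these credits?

€15,435

Apprenticeship Credit: €67,550 is €38,250 into a €45,000 phase-out range, leaving 6,750/45,000 of the credit: €6,460 × 6,750/45,000 = €969.
Commuter Credit: 8% of the €19,250 excess over €48,300 is €1,540; credit = €9,250 − €1,540 = €7,710.
Dependent Care Credit: 8% of the €20,550 excess over €47,000 is €1,644; credit = €8,400 − €1,644 = €6,756.
Total: €969 + €7,710 + €6,756 = €15,435.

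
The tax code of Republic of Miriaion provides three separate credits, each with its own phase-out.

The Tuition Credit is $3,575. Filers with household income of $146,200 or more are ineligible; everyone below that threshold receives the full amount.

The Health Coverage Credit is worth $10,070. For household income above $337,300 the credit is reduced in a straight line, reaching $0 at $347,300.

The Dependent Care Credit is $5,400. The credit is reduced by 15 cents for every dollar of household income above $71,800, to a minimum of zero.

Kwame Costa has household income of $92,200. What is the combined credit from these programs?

$15,985

Tuition Credit: $92,200 is below the $146,200 cutoff, so the full $3,575 applies.
Health Coverage Credit: $92,200 is at or below the $337,300 threshold, so the full $10,070 applies.
Dependent Care Credit: 15% of the $20,400 excess over $71,800 is $3,060; credit = $5,400 − $3,060 = $2,340.
Total: $3,575 + $10,070 + $2,340 = $15,985.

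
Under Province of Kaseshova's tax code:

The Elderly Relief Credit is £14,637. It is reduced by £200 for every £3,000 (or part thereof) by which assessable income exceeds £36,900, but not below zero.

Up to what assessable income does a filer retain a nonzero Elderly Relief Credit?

After 73 increments the reduction is 73 × £200 = £14,600, leaving £37; one more increment wipes it out. Increment 73 ends at excess 73 × £3,000 = £219,000, so the highest qualifying income is £36,900 + £219,000 = £255,900.

£255,900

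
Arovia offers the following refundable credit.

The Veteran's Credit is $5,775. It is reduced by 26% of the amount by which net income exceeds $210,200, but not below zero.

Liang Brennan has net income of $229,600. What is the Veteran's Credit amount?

Veteran's Credit: 26% of the $19,400 excess over $210,200 is $5,044; credit = $5,775 − $5,044 = $731.

$731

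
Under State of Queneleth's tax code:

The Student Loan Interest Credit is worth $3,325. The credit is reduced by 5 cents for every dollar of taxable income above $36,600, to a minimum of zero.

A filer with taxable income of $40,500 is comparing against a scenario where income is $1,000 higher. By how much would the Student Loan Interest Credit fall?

At $40,500 — 5% of the $3,900 excess over $36,600 is $195; credit = $3,325 − $195 = $3,130.
At $41,500 — 5% of the $4,900 excess over $36,600 is $245; credit = $3,325 − $245 = $3,080.
Lost: $3,130 − $3,080 = $50.

$50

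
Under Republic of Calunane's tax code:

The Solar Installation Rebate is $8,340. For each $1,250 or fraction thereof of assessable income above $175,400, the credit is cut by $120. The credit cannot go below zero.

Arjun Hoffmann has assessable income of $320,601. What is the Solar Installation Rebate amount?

Solar Installation Rebate: income exceeds $175,400 by $145,201 → 117 increments × $120 = $14,040 ≥ base, so the credit is $0.

$0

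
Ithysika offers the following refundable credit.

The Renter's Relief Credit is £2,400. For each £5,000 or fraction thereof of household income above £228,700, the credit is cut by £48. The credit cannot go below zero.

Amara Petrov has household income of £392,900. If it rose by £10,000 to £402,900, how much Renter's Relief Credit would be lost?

At £392,900 — income exceeds £228,700 by £164,200, which is 33 full-or-partial £5,000 increments; reduction = 33 × £48 = £1,584, leaving £816.
At £402,900 — income exceeds £228,700 by £174,200, which is 35 full-or-partial £5,000 increments; reduction = 35 × £48 = £1,680, leaving £720.
Lost: £816 − £720 = £96.

£96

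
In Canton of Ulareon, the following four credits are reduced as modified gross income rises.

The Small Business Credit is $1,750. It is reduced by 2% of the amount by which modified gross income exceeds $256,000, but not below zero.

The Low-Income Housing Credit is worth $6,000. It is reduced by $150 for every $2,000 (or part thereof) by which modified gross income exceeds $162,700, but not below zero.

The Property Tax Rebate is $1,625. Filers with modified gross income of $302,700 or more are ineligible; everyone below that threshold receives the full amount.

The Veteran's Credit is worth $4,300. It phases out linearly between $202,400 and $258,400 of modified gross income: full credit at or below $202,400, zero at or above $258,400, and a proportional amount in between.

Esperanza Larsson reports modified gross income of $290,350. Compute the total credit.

$2,688

Small Business Credit: 2% of the $34,350 excess over $256,000 is $687; credit = $1,750 − $687 = $1,063.
Low-Income Housing Credit: income exceeds $162,700 by $127,650 → 64 increments × $150 = $9,600 ≥ base, so the credit is $0.
Property Tax Rebate: $290,350 is below the $302,700 cutoff, so the full $1,625 applies.
Veteran's Credit: $290,350 is at or above $258,400, so the credit is $0.
Total: $1,063 + $0 + $1,625 + $0 = $2,688.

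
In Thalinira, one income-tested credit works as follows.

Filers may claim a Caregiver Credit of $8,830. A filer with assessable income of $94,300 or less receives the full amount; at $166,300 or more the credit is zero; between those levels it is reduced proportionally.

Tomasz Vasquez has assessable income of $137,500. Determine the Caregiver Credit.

$3,532

Caregiver Credit: $137,500 is $43,200 into a $72,000 phase-out range, leaving 28,800/72,000 of the credit: $8,830 × 28,800/72,000 = $3,532.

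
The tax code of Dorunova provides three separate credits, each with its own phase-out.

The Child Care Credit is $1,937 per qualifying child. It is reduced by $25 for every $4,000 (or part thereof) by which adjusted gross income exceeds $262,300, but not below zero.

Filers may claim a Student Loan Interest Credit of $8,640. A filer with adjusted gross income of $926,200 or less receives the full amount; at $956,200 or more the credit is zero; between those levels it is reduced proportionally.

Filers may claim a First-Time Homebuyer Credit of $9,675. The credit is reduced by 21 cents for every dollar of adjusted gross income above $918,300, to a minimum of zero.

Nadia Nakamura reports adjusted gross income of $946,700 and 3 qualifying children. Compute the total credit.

$7,958

Child Care Credit: base = 3 × $1,937 = $5,811. income exceeds $262,300 by $684,400, which is 172 full-or-partial $4,000 increments; reduction = 172 × $25 = $4,300, leaving $1,511.
Student Loan Interest Credit: $946,700 is $20,500 into a $30,000 phase-out range, leaving 9,500/30,000 of the credit: $8,640 × 9,500/30,000 = $2,736.
First-Time Homebuyer Credit: 21% of the $28,400 excess over $918,300 is $5,964; credit = $9,675 − $5,964 = $3,711.
Total: $1,511 + $2,736 + $3,711 = $7,958.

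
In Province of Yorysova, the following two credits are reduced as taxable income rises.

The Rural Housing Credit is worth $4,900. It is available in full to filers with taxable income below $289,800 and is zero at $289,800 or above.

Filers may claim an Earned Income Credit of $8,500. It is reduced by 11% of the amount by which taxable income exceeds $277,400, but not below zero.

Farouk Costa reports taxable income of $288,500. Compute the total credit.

Rural Housing Credit: $288,500 is below the $289,800 cutoff, so the full $4,900 applies.
Earned Income Credit: 11% of the $11,100 excess over $277,400 is $1,221; credit = $8,500 − $1,221 = $7,279.
Total: $4,900 + $7,279 = $12,179.

$12,179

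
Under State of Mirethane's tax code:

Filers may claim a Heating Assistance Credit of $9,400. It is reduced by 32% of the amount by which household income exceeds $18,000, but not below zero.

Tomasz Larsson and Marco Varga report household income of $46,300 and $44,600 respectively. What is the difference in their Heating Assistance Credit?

Tomasz ($46,300): Heating Assistance Credit: 32% of the $28,300 excess over $18,000 is $9,056; credit = $9,400 − $9,056 = $344.
Marco ($44,600): Heating Assistance Credit: 32% of the $26,600 excess over $18,000 is $8,512; credit = $9,400 − $8,512 = $888.
Difference: |$344 − $888| = $544.

$544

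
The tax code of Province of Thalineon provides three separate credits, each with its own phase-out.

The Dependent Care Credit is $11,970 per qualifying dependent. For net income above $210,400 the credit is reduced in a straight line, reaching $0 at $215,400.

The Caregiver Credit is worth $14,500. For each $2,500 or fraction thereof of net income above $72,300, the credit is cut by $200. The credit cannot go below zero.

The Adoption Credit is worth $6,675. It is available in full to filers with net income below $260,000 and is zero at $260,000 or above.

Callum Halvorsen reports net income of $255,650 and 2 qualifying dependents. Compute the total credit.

$6,675

Dependent Care Credit: base = 2 × $11,970 = $23,940. $255,650 is at or above $215,400, so the credit is $0.
Caregiver Credit: income exceeds $72,300 by $183,350 → 74 increments × $200 = $14,800 ≥ base, so the credit is $0.
Adoption Credit: $255,650 is below the $260,000 cutoff, so the full $6,675 applies.
Total: $0 + $0 + $6,675 = $6,675.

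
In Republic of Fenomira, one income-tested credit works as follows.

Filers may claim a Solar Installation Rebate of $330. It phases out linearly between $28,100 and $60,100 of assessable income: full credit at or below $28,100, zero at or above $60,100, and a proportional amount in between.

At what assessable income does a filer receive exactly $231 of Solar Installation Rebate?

$37,700

$231 is 231/330 of the full $330, so 99/330 of the $32,000 range has been used: income = $28,100 + $32,000 × 99/330 = $37,700.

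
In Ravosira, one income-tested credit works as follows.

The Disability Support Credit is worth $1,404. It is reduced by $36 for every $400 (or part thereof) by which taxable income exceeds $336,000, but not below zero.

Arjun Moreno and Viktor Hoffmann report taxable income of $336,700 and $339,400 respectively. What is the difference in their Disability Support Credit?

Arjun ($336,700): Disability Support Credit: income exceeds $336,000 by $700, which is 2 full-or-partial $400 increments; reduction = 2 × $36 = $72, leaving $1,332.
Viktor ($339,400): Disability Support Credit: income exceeds $336,000 by $3,400, which is 9 full-or-partial $400 increments; reduction = 9 × $36 = $324, leaving $1,080.
Difference: |$1,332 − $1,080| = $252.

$252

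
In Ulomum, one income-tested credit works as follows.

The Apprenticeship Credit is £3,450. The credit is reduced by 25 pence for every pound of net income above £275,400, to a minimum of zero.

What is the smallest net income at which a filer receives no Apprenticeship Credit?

£289,200

The credit falls by 25% of each pound above £275,400, so it reaches zero when the excess is £3,450 / 25% = £13,800: income = £275,400 + £13,800 = £289,200.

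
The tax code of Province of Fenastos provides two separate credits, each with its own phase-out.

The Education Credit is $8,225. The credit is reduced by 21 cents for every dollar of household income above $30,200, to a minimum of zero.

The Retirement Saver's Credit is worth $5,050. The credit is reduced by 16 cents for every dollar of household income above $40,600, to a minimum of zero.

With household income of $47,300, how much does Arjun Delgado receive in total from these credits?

Education Credit: 21% of the $17,100 excess over $30,200 is $3,591; credit = $8,225 − $3,591 = $4,634.
Retirement Saver's Credit: 16% of the $6,700 excess over $40,600 is $1,072; credit = $5,050 − $1,072 = $3,978.
Total: $4,634 + $3,978 = $8,612.

$8,612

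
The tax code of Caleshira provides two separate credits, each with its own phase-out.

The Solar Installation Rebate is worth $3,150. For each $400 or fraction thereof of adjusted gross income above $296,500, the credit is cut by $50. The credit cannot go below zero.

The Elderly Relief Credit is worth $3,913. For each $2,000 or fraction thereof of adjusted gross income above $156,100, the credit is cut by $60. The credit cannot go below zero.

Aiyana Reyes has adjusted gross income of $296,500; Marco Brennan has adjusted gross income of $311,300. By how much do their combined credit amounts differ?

$1,850

Aiyana ($296,500): Solar Installation Rebate: $296,500 is at or below the $296,500 threshold, so the full $3,150 applies. Elderly Relief Credit: income exceeds $156,100 by $140,400 → 71 increments × $60 = $4,260 ≥ base, so the credit is $0. total $3,150 + $0 = $3,150
Marco ($311,300): Solar Installation Rebate: income exceeds $296,500 by $14,800, which is 37 full-or-partial $400 increments; reduction = 37 × $50 = $1,850, leaving $1,300. Elderly Relief Credit: income exceeds $156,100 by $155,200 → 78 increments × $60 = $4,680 ≥ base, so the credit is $0. total $1,300 + $0 = $1,300
Difference: |$3,150 − $1,300| = $1,850.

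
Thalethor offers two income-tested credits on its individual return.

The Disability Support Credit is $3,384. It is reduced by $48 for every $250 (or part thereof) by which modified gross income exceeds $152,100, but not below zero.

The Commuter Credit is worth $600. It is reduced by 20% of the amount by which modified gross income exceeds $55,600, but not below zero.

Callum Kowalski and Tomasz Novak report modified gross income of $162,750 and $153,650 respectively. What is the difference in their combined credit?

Callum ($162,750): Disability Support Credit: income exceeds $152,100 by $10,650, which is 43 full-or-partial $250 increments; reduction = 43 × $48 = $2,064, leaving $1,320. Commuter Credit: 20% of the $107,150 excess over $55,600 is $21,430 ≥ base, so the credit is $0. total $1,320 + $0 = $1,320
Tomasz ($153,650): Disability Support Credit: income exceeds $152,100 by $1,550, which is 7 full-or-partial $250 increments; reduction = 7 × $48 = $336, leaving $3,048. Commuter Credit: 20% of the $98,050 excess over $55,600 is $19,610 ≥ base, so the credit is $0. total $3,048 + $0 = $3,048
Difference: |$1,320 − $3,048| = $1,728.

$1,728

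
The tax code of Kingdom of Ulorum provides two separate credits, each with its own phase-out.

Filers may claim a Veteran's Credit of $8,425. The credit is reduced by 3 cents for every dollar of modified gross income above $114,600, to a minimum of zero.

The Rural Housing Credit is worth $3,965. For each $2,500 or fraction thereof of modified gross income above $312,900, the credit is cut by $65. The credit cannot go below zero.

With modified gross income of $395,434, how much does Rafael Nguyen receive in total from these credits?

$1,755

Veteran's Credit: 3% of the $280,834 excess over $114,600 is $8,425.02 ≥ base, so the credit is $0.
Rural Housing Credit: income exceeds $312,900 by $82,534, which is 34 full-or-partial $2,500 increments; reduction = 34 × $65 = $2,210, leaving $1,755.
Total: $0 + $1,755 = $1,755.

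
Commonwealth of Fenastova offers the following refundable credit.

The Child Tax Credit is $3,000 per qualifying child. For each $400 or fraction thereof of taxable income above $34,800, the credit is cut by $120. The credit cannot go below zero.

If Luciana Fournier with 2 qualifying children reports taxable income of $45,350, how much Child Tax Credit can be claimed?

Child Tax Credit: base = 2 × $3,000 = $6,000. income exceeds $34,800 by $10,550, which is 27 full-or-partial $400 increments; reduction = 27 × $120 = $3,240, leaving $2,760.

$2,760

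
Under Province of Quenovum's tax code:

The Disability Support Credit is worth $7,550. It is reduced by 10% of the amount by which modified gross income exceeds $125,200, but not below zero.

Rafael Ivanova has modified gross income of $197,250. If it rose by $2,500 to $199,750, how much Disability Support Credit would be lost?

At $197,250 — 10% of the $72,050 excess over $125,200 is $7,205; credit = $7,550 − $7,205 = $345.
At $199,750 — 10% of the $74,550 excess over $125,200 is $7,455; credit = $7,550 − $7,455 = $95.
Lost: $345 − $95 = $250.

$250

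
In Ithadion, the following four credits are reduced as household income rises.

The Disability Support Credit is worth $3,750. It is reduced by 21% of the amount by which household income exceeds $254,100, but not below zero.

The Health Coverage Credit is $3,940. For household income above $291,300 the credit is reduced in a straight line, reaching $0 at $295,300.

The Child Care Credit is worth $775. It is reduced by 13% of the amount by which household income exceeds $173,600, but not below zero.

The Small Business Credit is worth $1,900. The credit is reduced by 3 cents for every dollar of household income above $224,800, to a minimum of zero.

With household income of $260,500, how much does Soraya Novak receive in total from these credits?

$7,175

Disability Support Credit: 21% of the $6,400 excess over $254,100 is $1,344; credit = $3,750 − $1,344 = $2,406.
Health Coverage Credit: $260,500 is at or below the $291,300 threshold, so the full $3,940 applies.
Child Care Credit: 13% of the $86,900 excess over $173,600 is $11,297 ≥ base, so the credit is $0.
Small Business Credit: 3% of the $35,700 excess over $224,800 is $1,071; credit = $1,900 − $1,071 = $829.
Total: $2,406 + $3,940 + $0 + $829 = $7,175.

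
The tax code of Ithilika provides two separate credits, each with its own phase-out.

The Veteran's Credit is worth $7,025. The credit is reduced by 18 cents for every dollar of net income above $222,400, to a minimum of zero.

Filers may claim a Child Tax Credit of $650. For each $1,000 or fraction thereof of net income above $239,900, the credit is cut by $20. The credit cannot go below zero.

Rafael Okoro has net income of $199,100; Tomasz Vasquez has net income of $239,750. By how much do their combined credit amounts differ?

$3,123

Rafael ($199,100): Veteran's Credit: $199,100 is at or below the $222,400 threshold, so the full $7,025 applies. Child Tax Credit: $199,100 is at or below the $239,900 threshold, so the full $650 applies. total $7,025 + $650 = $7,675
Tomasz ($239,750): Veteran's Credit: 18% of the $17,350 excess over $222,400 is $3,123; credit = $7,025 − $3,123 = $3,902. Child Tax Credit: $239,750 is at or below the $239,900 threshold, so the full $650 applies. total $3,902 + $650 = $4,552
Difference: |$7,675 − $4,552| = $3,123.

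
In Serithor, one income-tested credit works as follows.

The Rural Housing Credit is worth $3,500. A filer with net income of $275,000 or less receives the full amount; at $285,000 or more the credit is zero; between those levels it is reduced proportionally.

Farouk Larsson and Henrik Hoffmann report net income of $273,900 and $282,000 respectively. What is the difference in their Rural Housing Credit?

Farouk ($273,900): Rural Housing Credit: $273,900 is at or below the $275,000 threshold, so the full $3,500 applies.
Henrik ($282,000): Rural Housing Credit: $282,000 is $7,000 into a $10,000 phase-out range, leaving 3,000/10,000 of the credit: $3,500 × 3,000/10,000 = $1,050.
Difference: |$3,500 − $1,050| = $2,450.

$2,450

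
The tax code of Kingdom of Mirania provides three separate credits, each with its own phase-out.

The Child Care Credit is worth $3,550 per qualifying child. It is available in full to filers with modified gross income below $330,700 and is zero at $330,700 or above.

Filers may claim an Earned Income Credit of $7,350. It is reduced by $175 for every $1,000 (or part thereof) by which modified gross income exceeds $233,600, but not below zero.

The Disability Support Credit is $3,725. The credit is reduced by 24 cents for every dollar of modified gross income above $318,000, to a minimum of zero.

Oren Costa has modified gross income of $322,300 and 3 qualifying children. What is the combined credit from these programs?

$13,343

Child Care Credit: base = 3 × $3,550 = $10,650. $322,300 is below the $330,700 cutoff, so the full $10,650 applies.
Earned Income Credit: income exceeds $233,600 by $88,700 → 89 increments × $175 = $15,575 ≥ base, so the credit is $0.
Disability Support Credit: 24% of the $4,300 excess over $318,000 is $1,032; credit = $3,725 − $1,032 = $2,693.
Total: $10,650 + $0 + $2,693 = $13,343.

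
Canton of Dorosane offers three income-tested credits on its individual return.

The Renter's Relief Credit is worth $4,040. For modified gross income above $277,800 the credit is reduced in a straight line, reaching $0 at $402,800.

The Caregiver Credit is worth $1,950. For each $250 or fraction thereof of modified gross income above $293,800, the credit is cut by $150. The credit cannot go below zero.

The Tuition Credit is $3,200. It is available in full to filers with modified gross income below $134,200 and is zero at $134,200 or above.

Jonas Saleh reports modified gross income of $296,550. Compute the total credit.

$3,734

Renter's Relief Credit: $296,550 is $18,750 into a $125,000 phase-out range, leaving 106,250/125,000 of the credit: $4,040 × 106,250/125,000 = $3,434.
Caregiver Credit: income exceeds $293,800 by $2,750, which is 11 full-or-partial $250 increments; reduction = 11 × $150 = $1,650, leaving $300.
Tuition Credit: $296,550 meets or exceeds the $134,200 cutoff, so the credit is $0.
Total: $3,434 + $300 + $0 = $3,734.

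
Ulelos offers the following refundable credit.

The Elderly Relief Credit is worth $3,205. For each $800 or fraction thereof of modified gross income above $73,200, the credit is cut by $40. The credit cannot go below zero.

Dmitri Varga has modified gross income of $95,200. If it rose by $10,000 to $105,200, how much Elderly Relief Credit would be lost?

$480

At $95,200 — income exceeds $73,200 by $22,000, which is 28 full-or-partial $800 increments; reduction = 28 × $40 = $1,120, leaving $2,085.
At $105,200 — income exceeds $73,200 by $32,000, which is 40 full-or-partial $800 increments; reduction = 40 × $40 = $1,600, leaving $1,605.
Lost: $2,085 − $1,605 = $480.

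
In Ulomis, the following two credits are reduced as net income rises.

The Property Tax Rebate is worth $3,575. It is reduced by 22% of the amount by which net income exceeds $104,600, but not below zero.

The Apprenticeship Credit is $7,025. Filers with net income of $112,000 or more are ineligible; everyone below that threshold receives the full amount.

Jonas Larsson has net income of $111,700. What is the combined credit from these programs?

Property Tax Rebate: 22% of the $7,100 excess over $104,600 is $1,562; credit = $3,575 − $1,562 = $2,013.
Apprenticeship Credit: $111,700 is below the $112,000 cutoff, so the full $7,025 applies.
Total: $2,013 + $7,025 = $9,038.

$9,038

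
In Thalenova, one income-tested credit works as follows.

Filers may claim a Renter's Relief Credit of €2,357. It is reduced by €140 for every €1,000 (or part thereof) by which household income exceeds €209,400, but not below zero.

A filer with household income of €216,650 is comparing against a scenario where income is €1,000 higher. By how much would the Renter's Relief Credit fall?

At €216,650 — income exceeds €209,400 by €7,250, which is 8 full-or-partial €1,000 increments; reduction = 8 × €140 = €1,120, leaving €1,237.
At €217,650 — income exceeds €209,400 by €8,250, which is 9 full-or-partial €1,000 increments; reduction = 9 × €140 = €1,260, leaving €1,097.
Lost: €1,237 − €1,097 = €140.

€140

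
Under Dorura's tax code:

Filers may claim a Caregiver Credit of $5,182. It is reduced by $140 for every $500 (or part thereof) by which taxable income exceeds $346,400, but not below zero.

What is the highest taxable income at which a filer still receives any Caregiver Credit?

After 37 increments the reduction is 37 × $140 = $5,180, leaving $2; one more increment wipes it out. Increment 37 ends at excess 37 × $500 = $18,500, so the highest qualifying income is $346,400 + $18,500 = $364,900.

$364,900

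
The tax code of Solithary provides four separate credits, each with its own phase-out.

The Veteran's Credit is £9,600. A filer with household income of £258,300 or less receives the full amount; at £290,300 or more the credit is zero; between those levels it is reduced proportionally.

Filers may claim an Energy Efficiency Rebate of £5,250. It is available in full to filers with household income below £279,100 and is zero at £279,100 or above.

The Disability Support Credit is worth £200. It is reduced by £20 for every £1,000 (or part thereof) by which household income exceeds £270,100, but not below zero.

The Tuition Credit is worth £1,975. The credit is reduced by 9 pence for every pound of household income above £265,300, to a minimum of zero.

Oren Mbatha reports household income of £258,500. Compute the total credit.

£16,965

Veteran's Credit: £258,500 is £200 into a £32,000 phase-out range, leaving 31,800/32,000 of the credit: £9,600 × 31,800/32,000 = £9,540.
Energy Efficiency Rebate: £258,500 is below the £279,100 cutoff, so the full £5,250 applies.
Disability Support Credit: £258,500 is at or below the £270,100 threshold, so the full £200 applies.
Tuition Credit: £258,500 is at or below the £265,300 threshold, so the full £1,975 applies.
Total: £9,540 + £5,250 + £200 + £1,975 = £16,965.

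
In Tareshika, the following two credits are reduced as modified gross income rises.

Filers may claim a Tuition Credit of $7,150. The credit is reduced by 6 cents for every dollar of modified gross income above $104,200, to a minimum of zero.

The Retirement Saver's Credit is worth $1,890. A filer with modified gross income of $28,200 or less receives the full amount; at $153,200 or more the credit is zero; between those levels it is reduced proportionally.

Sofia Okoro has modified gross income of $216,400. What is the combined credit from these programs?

$418

Tuition Credit: 6% of the $112,200 excess over $104,200 is $6,732; credit = $7,150 − $6,732 = $418.
Retirement Saver's Credit: $216,400 is at or above $153,200, so the credit is $0.
Total: $418 + $0 = $418.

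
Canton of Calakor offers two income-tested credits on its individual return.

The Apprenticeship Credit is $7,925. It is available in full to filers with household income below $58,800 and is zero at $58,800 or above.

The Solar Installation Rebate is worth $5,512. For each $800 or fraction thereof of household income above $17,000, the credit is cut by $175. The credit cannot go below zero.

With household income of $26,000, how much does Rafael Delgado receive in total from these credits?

Apprenticeship Credit: $26,000 is below the $58,800 cutoff, so the full $7,925 applies.
Solar Installation Rebate: income exceeds $17,000 by $9,000, which is 12 full-or-partial $800 increments; reduction = 12 × $175 = $2,100, leaving $3,412.
Total: $7,925 + $3,412 = $11,337.

$11,337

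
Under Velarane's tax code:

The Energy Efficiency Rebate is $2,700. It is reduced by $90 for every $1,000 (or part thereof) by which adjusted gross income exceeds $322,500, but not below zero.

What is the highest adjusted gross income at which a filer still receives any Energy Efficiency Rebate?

After 29 increments the reduction is 29 × $90 = $2,610, leaving $90; one more increment wipes it out. Increment 29 ends at excess 29 × $1,000 = $29,000, so the highest qualifying income is $322,500 + $29,000 = $351,500.

$351,500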